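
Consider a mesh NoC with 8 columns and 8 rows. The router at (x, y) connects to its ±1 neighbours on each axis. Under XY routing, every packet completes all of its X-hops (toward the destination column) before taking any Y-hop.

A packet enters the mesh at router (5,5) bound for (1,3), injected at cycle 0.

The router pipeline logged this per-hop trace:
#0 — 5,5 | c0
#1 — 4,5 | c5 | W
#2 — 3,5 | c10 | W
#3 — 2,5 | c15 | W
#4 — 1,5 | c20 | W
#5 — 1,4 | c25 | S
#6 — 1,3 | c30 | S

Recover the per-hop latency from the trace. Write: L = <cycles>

cyc[1] − cyc[0] = 5 − 0 = 5.
That increment is L by definition: L = 5.

L = 5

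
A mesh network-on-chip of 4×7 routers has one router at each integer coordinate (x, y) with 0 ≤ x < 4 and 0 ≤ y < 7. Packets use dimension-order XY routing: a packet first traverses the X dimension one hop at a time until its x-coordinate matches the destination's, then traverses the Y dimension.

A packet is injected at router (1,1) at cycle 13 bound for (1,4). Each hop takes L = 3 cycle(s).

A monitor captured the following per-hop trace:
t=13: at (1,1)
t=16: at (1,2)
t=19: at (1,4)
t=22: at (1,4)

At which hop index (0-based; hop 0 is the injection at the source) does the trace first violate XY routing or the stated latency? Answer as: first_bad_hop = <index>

first_bad_hop = 2

hop 1: step (+0,+1), +3 cyc — ok
hop 2: step (+0,+2), +3 cyc — BAD: non-unit step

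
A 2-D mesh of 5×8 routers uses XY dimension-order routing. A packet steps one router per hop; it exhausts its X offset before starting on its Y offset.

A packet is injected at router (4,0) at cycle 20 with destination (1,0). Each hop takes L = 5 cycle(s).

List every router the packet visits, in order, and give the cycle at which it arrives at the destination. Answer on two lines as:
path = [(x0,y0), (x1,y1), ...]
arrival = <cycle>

path = [(4,0), (3,0), (2,0), (1,0)]
arrival = 35

[0] x=4 y=0 t=20
[1] x=3 y=0 t=25 →W
[2] x=2 y=0 t=30 →W
[3] x=1 y=0 t=35 →W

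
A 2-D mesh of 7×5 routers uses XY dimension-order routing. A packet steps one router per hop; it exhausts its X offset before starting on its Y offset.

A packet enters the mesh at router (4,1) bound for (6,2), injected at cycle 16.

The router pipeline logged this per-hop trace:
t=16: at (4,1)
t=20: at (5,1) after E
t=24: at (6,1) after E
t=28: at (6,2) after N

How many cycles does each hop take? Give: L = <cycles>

L = 4

cyc[1] − cyc[0] = 20 − 16 = 4.
Each hop adds L, hence L = 4.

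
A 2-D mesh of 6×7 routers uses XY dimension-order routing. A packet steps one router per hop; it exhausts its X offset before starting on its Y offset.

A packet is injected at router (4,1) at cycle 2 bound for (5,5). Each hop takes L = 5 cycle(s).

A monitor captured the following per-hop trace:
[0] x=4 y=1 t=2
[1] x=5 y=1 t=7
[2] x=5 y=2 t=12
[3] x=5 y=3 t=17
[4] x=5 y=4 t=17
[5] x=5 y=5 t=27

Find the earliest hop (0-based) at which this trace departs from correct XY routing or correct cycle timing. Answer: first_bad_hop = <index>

first_bad_hop = 4

[1] (+1,+0) / 5c ⇒ ok
[2] (+0,+1) / 5c ⇒ ok
[3] (+0,+1) / 5c ⇒ ok
[4] (+0,+1) / 0c ⇒ BAD: Δcyc=0≠L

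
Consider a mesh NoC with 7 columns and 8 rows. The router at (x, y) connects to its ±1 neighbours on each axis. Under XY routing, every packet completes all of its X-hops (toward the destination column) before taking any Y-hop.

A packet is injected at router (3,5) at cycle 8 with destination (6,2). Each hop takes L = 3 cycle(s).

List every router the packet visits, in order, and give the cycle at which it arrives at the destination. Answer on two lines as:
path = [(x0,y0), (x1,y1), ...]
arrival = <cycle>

  0. router=(3,5) cycle=8 (inject)
  1. router=(4,5) cycle=11 dir=E
  2. router=(5,5) cycle=14 dir=E
  3. router=(6,5) cycle=17 dir=E
  4. router=(6,4) cycle=20 dir=S
  5. router=(6,3) cycle=23 dir=S
  6. router=(6,2) cycle=26 dir=S

path = [(3,5), (4,5), (5,5), (6,5), (6,4), (6,3), (6,2)]
arrival = 26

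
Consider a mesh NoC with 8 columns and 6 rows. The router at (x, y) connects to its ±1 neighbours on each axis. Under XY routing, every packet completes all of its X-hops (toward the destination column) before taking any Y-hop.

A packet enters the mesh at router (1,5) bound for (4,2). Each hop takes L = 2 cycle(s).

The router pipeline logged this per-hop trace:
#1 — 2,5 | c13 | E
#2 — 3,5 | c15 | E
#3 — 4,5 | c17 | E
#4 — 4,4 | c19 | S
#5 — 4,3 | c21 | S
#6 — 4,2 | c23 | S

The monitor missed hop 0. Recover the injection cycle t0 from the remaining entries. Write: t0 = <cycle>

Hop 1 reached at cycle 13; hop k is at t0 + k·L.
t0 = cyc[1] − L = 13 − 2 = 11.

t0 = 11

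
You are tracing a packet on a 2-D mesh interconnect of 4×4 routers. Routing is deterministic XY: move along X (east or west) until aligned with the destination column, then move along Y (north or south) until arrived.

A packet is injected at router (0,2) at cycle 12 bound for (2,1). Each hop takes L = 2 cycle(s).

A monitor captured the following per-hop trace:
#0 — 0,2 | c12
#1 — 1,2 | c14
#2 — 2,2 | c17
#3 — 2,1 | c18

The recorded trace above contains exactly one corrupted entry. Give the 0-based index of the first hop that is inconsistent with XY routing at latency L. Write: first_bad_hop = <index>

first_bad_hop = 2

check 1→ d=(1,0) cyc+2: ok
check 2→ d=(1,0) cyc+3: BAD: Δcyc=3≠L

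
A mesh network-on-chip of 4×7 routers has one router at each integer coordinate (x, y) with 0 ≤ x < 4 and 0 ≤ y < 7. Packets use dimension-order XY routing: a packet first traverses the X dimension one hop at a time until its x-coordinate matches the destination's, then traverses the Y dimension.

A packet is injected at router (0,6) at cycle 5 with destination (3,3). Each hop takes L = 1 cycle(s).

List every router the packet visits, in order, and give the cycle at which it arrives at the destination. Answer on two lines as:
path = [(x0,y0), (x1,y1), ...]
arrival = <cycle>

path = [(0,6), (1,6), (2,6), (3,6), (3,5), (3,4), (3,3)]
arrival = 11

t=5: at (0,6)
t=6: at (1,6) after E
t=7: at (2,6) after E
t=8: at (3,6) after E
t=9: at (3,5) after S
t=10: at (3,4) after S
t=11: at (3,3) after S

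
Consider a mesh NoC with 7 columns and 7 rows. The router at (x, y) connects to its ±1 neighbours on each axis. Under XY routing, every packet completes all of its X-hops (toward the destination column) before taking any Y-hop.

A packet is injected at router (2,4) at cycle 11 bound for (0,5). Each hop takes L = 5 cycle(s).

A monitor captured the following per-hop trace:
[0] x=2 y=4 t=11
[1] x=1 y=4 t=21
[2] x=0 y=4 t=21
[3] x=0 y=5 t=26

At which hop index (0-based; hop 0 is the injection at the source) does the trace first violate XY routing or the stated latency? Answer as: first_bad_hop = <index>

first_bad_hop = 1

check 1→ d=(-1,0) cyc+10: BAD: Δcyc=10≠L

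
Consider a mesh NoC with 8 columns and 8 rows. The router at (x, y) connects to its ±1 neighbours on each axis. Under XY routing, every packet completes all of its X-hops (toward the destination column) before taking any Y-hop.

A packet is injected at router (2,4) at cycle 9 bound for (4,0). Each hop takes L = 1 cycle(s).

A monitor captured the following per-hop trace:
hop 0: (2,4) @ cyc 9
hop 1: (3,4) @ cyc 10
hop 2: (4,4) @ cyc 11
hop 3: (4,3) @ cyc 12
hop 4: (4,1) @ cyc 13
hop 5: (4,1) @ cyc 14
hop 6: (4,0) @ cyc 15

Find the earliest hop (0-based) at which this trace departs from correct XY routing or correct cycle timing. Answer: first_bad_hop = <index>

first_bad_hop = 4

  1: Δx=+1 Δy=+0 Δt=1 [ok]
  2: Δx=+1 Δy=+0 Δt=1 [ok]
  3: Δx=+0 Δy=-1 Δt=1 [ok]
  4: Δx=+0 Δy=-2 Δt=1 [BAD: non-unit step]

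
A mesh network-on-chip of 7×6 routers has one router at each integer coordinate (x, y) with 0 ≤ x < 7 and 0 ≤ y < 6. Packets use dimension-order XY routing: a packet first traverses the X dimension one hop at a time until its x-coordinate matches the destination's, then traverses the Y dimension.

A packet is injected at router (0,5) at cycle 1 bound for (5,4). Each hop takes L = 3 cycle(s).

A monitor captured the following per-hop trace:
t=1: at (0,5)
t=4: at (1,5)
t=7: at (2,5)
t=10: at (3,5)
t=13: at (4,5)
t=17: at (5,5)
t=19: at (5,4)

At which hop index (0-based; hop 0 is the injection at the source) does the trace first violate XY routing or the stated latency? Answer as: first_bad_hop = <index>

check 1→ d=(1,0) cyc+3: ok
check 2→ d=(1,0) cyc+3: ok
check 3→ d=(1,0) cyc+3: ok
check 4→ d=(1,0) cyc+3: ok
check 5→ d=(1,0) cyc+4: BAD: Δcyc=4≠L

first_bad_hop = 5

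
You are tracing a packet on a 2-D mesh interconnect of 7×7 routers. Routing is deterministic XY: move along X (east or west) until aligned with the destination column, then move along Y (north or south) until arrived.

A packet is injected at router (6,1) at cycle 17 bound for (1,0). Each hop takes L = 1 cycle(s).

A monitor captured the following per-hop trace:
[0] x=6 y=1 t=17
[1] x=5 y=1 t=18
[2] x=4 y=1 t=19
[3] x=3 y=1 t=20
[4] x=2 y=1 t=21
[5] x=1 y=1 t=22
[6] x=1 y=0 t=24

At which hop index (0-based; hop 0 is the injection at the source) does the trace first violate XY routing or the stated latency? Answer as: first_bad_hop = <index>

check 1→ d=(-1,0) cyc+1: ok
check 2→ d=(-1,0) cyc+1: ok
check 3→ d=(-1,0) cyc+1: ok
check 4→ d=(-1,0) cyc+1: ok
check 5→ d=(-1,0) cyc+1: ok
check 6→ d=(0,-1) cyc+2: BAD: Δcyc=2≠L

first_bad_hop = 6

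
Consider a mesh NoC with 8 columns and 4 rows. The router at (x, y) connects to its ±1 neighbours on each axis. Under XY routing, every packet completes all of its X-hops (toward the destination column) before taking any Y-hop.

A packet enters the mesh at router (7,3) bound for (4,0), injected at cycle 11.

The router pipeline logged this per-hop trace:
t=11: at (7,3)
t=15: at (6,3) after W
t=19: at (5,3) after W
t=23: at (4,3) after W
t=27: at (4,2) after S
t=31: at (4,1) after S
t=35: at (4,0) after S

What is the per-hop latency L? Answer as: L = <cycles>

L = 4

From hop 0 (11) to hop 1 (15): +4 cycles.
Per-hop latency L = Δcyc = 4.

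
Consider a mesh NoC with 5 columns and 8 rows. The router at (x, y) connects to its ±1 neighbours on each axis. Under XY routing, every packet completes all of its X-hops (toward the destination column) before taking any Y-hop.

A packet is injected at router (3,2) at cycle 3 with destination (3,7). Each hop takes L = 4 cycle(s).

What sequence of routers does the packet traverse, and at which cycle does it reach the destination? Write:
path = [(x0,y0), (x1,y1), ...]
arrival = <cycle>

[0] x=3 y=2 t=3
[1] x=3 y=3 t=7 →N
[2] x=3 y=4 t=11 →N
[3] x=3 y=5 t=15 →N
[4] x=3 y=6 t=19 →N
[5] x=3 y=7 t=23 →N

path = [(3,2), (3,3), (3,4), (3,5), (3,6), (3,7)]
arrival = 23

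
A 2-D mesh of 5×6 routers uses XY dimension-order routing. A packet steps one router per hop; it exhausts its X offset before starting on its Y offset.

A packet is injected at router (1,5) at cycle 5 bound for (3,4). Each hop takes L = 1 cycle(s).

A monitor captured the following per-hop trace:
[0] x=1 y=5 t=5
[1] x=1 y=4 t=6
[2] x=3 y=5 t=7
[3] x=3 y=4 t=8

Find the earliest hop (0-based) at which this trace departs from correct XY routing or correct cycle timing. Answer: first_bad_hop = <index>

  1: Δx=+0 Δy=-1 Δt=1 [BAD: Y-move but x=1≠3]

first_bad_hop = 1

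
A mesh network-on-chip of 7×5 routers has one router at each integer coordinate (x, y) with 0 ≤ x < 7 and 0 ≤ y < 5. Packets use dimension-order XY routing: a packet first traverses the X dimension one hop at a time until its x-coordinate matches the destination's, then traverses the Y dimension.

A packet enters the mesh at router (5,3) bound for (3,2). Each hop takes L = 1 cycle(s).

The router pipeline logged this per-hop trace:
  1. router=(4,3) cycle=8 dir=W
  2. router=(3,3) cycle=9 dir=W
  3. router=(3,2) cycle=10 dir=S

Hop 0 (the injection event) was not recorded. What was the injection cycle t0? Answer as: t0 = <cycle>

Hop 1 reached at cycle 8; hop k is at t0 + k·L.
So t0 = 8 − 1·1 = 7.

t0 = 7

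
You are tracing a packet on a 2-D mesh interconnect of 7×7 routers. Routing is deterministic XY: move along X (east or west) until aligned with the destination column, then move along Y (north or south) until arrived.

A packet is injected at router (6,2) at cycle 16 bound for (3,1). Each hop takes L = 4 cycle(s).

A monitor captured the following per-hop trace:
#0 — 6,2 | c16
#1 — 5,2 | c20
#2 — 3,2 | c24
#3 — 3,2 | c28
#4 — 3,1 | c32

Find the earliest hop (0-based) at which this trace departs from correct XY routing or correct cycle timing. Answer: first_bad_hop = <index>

first_bad_hop = 2

  1: Δx=-1 Δy=+0 Δt=4 [ok]
  2: Δx=-2 Δy=+0 Δt=4 [BAD: non-unit step]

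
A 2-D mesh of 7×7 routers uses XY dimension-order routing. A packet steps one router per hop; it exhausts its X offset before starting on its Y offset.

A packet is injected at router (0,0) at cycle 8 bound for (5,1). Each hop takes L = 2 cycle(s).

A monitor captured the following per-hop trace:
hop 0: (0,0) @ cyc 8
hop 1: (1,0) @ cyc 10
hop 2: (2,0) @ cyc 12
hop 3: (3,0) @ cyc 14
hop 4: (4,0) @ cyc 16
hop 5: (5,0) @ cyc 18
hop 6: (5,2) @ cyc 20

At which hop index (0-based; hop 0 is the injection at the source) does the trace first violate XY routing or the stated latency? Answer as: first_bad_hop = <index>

first_bad_hop = 6

check 1→ d=(1,0) cyc+2: ok
check 2→ d=(1,0) cyc+2: ok
check 3→ d=(1,0) cyc+2: ok
check 4→ d=(1,0) cyc+2: ok
check 5→ d=(1,0) cyc+2: ok
check 6→ d=(0,2) cyc+2: BAD: non-unit step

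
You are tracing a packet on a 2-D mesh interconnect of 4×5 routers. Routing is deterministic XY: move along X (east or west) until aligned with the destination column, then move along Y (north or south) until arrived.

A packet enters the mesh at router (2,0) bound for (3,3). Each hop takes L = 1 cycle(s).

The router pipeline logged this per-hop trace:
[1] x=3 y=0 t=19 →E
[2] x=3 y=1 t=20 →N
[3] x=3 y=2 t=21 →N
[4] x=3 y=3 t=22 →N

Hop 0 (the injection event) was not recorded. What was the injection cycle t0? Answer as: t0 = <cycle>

t0 = 18

The first recorded entry is hop 1 at cycle 19.
So t0 = 19 − 1·1 = 18.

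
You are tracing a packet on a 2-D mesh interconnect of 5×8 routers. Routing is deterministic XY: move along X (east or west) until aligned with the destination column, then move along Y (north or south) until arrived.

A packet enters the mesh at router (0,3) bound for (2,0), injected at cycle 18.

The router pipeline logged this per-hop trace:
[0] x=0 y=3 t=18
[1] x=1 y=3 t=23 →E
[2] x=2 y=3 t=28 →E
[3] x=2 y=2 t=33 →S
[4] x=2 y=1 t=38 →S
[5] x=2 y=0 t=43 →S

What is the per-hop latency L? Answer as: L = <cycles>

Δcyc across hop 0→1: 23 − 18 = 5.
Each hop adds L, hence L = 5.

L = 5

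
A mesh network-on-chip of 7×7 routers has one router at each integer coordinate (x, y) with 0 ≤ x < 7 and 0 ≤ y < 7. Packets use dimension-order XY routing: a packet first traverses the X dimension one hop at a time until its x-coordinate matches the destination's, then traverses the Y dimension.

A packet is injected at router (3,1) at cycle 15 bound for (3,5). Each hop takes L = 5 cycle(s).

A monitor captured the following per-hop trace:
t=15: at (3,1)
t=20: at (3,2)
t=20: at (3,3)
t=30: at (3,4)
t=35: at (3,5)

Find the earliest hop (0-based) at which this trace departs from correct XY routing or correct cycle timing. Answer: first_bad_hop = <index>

check 1→ d=(0,1) cyc+5: ok
check 2→ d=(0,1) cyc+0: BAD: Δcyc=0≠L

first_bad_hop = 2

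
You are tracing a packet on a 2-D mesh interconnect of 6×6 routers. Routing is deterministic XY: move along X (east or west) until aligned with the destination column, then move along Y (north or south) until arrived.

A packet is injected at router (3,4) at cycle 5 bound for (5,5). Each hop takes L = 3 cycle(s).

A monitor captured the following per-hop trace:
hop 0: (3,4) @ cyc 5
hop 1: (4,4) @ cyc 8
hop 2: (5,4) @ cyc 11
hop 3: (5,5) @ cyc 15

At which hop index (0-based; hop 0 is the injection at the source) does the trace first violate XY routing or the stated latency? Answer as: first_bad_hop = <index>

  1: Δx=+1 Δy=+0 Δt=3 [ok]
  2: Δx=+1 Δy=+0 Δt=3 [ok]
  3: Δx=+0 Δy=+1 Δt=4 [BAD: Δcyc=4≠L]

first_bad_hop = 3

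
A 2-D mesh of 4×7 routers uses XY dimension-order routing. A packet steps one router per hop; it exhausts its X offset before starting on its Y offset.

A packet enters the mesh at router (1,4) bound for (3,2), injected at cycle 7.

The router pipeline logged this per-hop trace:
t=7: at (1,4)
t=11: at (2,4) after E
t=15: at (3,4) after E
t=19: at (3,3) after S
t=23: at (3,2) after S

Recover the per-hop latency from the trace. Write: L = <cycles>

From hop 0 (7) to hop 1 (11): +4 cycles.
One hop costs L cycles, so L = 4.

L = 4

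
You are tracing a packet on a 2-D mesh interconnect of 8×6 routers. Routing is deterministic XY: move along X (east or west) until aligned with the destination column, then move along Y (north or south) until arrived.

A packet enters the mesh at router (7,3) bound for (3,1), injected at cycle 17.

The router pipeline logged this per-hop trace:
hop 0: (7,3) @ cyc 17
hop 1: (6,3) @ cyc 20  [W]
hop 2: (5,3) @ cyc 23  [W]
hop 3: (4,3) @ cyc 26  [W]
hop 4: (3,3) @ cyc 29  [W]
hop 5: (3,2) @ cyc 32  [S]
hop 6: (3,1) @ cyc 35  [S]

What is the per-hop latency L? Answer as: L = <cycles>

L = 3

Δcyc across hop 0→1: 20 − 17 = 3.
That increment is L by definition: L = 3.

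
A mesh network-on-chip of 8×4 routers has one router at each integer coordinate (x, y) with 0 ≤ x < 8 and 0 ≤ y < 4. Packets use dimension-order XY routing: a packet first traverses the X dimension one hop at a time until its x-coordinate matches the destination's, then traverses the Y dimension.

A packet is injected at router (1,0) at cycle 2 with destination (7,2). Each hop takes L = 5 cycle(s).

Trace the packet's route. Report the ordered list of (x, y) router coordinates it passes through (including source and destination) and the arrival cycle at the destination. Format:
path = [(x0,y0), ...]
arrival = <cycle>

path = [(1,0), (2,0), (3,0), (4,0), (5,0), (6,0), (7,0), (7,1), (7,2)]
arrival = 42

#0 — 1,0 | c2
#1 — 2,0 | c7 | E
#2 — 3,0 | c12 | E
#3 — 4,0 | c17 | E
#4 — 5,0 | c22 | E
#5 — 6,0 | c27 | E
#6 — 7,0 | c32 | E
#7 — 7,1 | c37 | N
#8 — 7,2 | c42 | N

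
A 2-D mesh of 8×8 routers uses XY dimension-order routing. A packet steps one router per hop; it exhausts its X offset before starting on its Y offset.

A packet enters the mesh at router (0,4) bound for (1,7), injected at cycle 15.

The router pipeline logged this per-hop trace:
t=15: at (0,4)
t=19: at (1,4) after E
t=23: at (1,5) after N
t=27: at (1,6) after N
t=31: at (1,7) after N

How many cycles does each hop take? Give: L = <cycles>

Δcyc across hop 0→1: 19 − 15 = 4.
One hop costs L cycles, so L = 4.

L = 4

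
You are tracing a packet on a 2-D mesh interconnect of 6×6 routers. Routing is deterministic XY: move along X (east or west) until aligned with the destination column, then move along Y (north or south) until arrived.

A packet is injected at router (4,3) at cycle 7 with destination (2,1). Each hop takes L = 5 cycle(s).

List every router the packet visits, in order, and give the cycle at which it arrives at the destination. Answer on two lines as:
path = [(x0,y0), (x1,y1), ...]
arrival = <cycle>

path = [(4,3), (3,3), (2,3), (2,2), (2,1)]
arrival = 27

[0] x=4 y=3 t=7
[1] x=3 y=3 t=12 →W
[2] x=2 y=3 t=17 →W
[3] x=2 y=2 t=22 →S
[4] x=2 y=1 t=27 →S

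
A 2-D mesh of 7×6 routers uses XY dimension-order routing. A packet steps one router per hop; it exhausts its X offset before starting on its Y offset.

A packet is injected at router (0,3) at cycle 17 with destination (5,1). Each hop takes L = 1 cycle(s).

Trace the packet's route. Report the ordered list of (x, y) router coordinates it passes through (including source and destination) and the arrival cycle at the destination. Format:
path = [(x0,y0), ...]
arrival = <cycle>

path = [(0,3), (1,3), (2,3), (3,3), (4,3), (5,3), (5,2), (5,1)]
arrival = 24

[0] x=0 y=3 t=17
[1] x=1 y=3 t=18 →E
[2] x=2 y=3 t=19 →E
[3] x=3 y=3 t=20 →E
[4] x=4 y=3 t=21 →E
[5] x=5 y=3 t=22 →E
[6] x=5 y=2 t=23 →S
[7] x=5 y=1 t=24 →S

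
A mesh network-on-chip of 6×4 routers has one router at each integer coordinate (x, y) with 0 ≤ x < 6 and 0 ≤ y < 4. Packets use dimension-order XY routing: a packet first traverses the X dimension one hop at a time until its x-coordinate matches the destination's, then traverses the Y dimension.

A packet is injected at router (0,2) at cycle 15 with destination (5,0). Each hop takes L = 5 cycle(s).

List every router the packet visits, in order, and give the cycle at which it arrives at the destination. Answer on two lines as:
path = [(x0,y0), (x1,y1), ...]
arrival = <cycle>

hop 0: (0,2) @ cyc 15
hop 1: (1,2) @ cyc 20  [E]
hop 2: (2,2) @ cyc 25  [E]
hop 3: (3,2) @ cyc 30  [E]
hop 4: (4,2) @ cyc 35  [E]
hop 5: (5,2) @ cyc 40  [E]
hop 6: (5,1) @ cyc 45  [S]
hop 7: (5,0) @ cyc 50  [S]

path = [(0,2), (1,2), (2,2), (3,2), (4,2), (5,2), (5,1), (5,0)]
arrival = 50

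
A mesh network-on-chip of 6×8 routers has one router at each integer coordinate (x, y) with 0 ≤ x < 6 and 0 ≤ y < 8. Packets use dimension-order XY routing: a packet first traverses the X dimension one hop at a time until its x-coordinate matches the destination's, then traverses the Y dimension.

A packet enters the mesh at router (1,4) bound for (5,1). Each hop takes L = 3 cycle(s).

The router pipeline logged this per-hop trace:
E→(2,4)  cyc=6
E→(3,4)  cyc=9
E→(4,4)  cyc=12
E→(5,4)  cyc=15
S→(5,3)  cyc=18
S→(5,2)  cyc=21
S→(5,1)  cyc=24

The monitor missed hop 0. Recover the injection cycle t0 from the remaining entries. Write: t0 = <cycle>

t0 = 3

cyc[1] = 6 and cyc[k] = t0 + k·L for every k.
t0 = cyc[1] − L = 6 − 3 = 3.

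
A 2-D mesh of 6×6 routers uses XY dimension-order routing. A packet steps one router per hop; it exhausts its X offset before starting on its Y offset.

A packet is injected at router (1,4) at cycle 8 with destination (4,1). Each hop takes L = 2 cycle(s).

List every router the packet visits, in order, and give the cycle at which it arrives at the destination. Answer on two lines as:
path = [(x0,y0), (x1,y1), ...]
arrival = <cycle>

t=8: at (1,4)
t=10: at (2,4) after E
t=12: at (3,4) after E
t=14: at (4,4) after E
t=16: at (4,3) after S
t=18: at (4,2) after S
t=20: at (4,1) after S

path = [(1,4), (2,4), (3,4), (4,4), (4,3), (4,2), (4,1)]
arrival = 20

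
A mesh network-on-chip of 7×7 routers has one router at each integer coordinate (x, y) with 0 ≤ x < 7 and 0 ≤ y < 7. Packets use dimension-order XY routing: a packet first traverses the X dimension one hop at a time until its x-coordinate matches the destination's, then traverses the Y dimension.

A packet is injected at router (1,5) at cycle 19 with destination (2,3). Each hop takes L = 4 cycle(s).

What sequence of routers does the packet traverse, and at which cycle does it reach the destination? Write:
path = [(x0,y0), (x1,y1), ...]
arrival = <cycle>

path = [(1,5), (2,5), (2,4), (2,3)]
arrival = 31

  0. router=(1,5) cycle=19 (inject)
  1. router=(2,5) cycle=23 dir=E
  2. router=(2,4) cycle=27 dir=S
  3. router=(2,3) cycle=31 dir=S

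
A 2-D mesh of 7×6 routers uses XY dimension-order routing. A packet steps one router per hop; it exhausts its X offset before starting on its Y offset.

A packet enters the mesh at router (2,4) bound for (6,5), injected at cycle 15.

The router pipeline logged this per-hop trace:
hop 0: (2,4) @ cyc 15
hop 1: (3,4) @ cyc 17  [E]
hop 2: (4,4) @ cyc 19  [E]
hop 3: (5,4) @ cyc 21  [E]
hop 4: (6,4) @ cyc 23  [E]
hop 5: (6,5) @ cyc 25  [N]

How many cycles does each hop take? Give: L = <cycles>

cyc[1] − cyc[0] = 17 − 15 = 2.
That increment is L by definition: L = 2.

L = 2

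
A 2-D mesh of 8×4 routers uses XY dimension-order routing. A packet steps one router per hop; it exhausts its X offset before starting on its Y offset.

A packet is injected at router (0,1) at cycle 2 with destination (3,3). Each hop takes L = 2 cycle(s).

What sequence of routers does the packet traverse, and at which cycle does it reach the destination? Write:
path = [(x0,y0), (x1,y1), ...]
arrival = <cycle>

path = [(0,1), (1,1), (2,1), (3,1), (3,2), (3,3)]
arrival = 12

src (0,1)  cyc=2
E→(1,1)  cyc=4
E→(2,1)  cyc=6
E→(3,1)  cyc=8
N→(3,2)  cyc=10
N→(3,3)  cyc=12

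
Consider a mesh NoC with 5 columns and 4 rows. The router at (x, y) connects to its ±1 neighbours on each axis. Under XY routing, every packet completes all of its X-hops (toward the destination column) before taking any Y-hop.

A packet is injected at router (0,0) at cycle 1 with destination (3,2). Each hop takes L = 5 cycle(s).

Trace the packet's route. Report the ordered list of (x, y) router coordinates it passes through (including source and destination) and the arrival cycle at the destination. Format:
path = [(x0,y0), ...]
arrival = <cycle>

t=1: at (0,0)
t=6: at (1,0) after E
t=11: at (2,0) after E
t=16: at (3,0) after E
t=21: at (3,1) after N
t=26: at (3,2) after N

path = [(0,0), (1,0), (2,0), (3,0), (3,1), (3,2)]
arrival = 26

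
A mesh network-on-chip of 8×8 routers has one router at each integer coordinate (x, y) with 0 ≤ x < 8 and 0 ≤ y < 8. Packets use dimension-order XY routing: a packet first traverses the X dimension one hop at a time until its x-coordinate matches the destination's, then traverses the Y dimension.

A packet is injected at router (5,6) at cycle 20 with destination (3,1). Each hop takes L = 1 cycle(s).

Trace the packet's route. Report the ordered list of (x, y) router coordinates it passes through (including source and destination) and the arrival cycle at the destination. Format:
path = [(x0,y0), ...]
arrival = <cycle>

path = [(5,6), (4,6), (3,6), (3,5), (3,4), (3,3), (3,2), (3,1)]
arrival = 27

  0. router=(5,6) cycle=20 (inject)
  1. router=(4,6) cycle=21 dir=W
  2. router=(3,6) cycle=22 dir=W
  3. router=(3,5) cycle=23 dir=S
  4. router=(3,4) cycle=24 dir=S
  5. router=(3,3) cycle=25 dir=S
  6. router=(3,2) cycle=26 dir=S
  7. router=(3,1) cycle=27 dir=S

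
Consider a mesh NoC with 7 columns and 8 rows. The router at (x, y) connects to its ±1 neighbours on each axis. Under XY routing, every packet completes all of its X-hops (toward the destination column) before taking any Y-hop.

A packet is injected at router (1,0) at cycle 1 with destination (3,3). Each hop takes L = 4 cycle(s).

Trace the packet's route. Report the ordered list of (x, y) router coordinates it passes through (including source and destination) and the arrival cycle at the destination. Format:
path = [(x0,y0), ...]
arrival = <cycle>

  0. router=(1,0) cycle=1 (inject)
  1. router=(2,0) cycle=5 dir=E
  2. router=(3,0) cycle=9 dir=E
  3. router=(3,1) cycle=13 dir=N
  4. router=(3,2) cycle=17 dir=N
  5. router=(3,3) cycle=21 dir=N

path = [(1,0), (2,0), (3,0), (3,1), (3,2), (3,3)]
arrival = 21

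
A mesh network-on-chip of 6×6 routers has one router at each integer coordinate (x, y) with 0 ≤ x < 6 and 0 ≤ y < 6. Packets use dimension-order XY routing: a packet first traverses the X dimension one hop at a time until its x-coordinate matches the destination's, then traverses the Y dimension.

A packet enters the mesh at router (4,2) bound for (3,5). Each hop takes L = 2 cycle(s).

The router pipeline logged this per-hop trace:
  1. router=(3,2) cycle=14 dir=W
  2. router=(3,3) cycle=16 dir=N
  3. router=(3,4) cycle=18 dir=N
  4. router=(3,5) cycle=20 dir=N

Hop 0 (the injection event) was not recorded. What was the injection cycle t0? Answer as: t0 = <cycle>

t0 = 12

The first recorded entry is hop 1 at cycle 14.
So t0 = 14 − 1·2 = 12.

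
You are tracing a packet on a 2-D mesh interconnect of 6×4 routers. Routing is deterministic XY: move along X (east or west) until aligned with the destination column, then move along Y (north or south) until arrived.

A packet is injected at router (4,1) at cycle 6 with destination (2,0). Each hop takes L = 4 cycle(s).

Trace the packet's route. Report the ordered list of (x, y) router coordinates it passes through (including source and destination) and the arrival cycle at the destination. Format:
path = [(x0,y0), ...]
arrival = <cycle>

  0. router=(4,1) cycle=6 (inject)
  1. router=(3,1) cycle=10 dir=W
  2. router=(2,1) cycle=14 dir=W
  3. router=(2,0) cycle=18 dir=S

path = [(4,1), (3,1), (2,1), (2,0)]
arrival = 18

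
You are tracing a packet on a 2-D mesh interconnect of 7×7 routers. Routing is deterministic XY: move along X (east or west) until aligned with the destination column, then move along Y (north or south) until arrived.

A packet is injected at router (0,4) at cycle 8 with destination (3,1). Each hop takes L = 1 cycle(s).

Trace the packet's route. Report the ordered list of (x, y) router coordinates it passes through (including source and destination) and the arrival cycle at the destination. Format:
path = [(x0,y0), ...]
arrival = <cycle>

t=8: at (0,4)
t=9: at (1,4) after E
t=10: at (2,4) after E
t=11: at (3,4) after E
t=12: at (3,3) after S
t=13: at (3,2) after S
t=14: at (3,1) after S

path = [(0,4), (1,4), (2,4), (3,4), (3,3), (3,2), (3,1)]
arrival = 14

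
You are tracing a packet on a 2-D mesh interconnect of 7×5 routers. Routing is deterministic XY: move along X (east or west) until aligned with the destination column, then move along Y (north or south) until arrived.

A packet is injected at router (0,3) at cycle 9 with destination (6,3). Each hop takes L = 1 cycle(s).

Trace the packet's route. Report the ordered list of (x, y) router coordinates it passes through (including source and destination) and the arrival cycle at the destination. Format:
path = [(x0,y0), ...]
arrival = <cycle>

  0. router=(0,3) cycle=9 (inject)
  1. router=(1,3) cycle=10 dir=E
  2. router=(2,3) cycle=11 dir=E
  3. router=(3,3) cycle=12 dir=E
  4. router=(4,3) cycle=13 dir=E
  5. router=(5,3) cycle=14 dir=E
  6. router=(6,3) cycle=15 dir=E

path = [(0,3), (1,3), (2,3), (3,3), (4,3), (5,3), (6,3)]
arrival = 15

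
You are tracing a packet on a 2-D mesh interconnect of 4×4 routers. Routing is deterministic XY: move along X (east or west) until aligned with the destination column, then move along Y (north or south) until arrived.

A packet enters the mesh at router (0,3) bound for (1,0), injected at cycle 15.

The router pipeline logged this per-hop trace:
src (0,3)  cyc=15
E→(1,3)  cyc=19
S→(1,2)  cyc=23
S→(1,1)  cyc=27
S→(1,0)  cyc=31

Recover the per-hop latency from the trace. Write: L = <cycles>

Between hops 0 and 1 the cycle counter advances 19 − 15 = 4.
One hop costs L cycles, so L = 4.

L = 4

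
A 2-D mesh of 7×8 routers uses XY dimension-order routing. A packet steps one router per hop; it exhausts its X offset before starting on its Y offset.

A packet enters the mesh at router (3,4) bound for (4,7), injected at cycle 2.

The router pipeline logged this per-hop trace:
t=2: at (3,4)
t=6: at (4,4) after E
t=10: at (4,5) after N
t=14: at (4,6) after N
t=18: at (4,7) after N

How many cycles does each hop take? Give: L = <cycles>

L = 4

cyc[1] − cyc[0] = 6 − 2 = 4.
One hop costs L cycles, so L = 4.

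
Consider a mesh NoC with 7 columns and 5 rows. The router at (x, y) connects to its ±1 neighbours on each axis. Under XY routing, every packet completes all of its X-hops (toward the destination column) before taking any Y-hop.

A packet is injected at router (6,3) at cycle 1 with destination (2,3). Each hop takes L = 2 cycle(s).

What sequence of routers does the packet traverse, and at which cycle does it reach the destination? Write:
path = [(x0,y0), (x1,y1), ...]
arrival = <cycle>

src (6,3)  cyc=1
W→(5,3)  cyc=3
W→(4,3)  cyc=5
W→(3,3)  cyc=7
W→(2,3)  cyc=9

path = [(6,3), (5,3), (4,3), (3,3), (2,3)]
arrival = 9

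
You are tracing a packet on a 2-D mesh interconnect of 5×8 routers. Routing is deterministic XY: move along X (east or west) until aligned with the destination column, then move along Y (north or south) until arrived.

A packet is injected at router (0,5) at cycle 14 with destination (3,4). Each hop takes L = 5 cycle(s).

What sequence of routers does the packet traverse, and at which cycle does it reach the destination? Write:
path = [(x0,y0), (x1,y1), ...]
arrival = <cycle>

#0 — 0,5 | c14
#1 — 1,5 | c19 | E
#2 — 2,5 | c24 | E
#3 — 3,5 | c29 | E
#4 — 3,4 | c34 | S

path = [(0,5), (1,5), (2,5), (3,5), (3,4)]
arrival = 34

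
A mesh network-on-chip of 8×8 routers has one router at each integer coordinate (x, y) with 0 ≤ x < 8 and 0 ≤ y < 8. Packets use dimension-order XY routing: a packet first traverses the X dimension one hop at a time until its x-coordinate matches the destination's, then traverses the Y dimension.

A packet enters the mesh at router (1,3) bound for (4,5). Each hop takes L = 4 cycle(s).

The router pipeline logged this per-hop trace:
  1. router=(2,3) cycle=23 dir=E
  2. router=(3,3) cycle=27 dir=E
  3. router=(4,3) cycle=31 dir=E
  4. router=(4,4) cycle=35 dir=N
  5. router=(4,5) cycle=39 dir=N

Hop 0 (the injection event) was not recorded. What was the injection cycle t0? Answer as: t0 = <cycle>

cyc[1] = 23 and cyc[k] = t0 + k·L for every k.
Therefore t0 = 23 − L = 19.

t0 = 19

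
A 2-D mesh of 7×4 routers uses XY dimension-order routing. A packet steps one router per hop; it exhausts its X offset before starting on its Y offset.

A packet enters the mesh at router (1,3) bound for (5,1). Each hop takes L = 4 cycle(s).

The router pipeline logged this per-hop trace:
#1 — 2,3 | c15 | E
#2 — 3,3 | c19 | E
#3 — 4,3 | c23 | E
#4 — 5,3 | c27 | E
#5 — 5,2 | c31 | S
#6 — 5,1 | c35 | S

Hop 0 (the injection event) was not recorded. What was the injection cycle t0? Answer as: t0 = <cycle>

cyc[1] = 15 and cyc[k] = t0 + k·L for every k.
Therefore t0 = 15 − L = 11.

t0 = 11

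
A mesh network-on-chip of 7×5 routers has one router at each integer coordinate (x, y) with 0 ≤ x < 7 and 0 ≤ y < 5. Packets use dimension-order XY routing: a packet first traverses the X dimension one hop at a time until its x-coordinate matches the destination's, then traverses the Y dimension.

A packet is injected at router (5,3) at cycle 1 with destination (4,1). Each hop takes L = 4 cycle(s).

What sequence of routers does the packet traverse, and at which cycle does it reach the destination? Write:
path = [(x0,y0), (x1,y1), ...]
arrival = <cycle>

path = [(5,3), (4,3), (4,2), (4,1)]
arrival = 13

[0] x=5 y=3 t=1
[1] x=4 y=3 t=5 →W
[2] x=4 y=2 t=9 →S
[3] x=4 y=1 t=13 →S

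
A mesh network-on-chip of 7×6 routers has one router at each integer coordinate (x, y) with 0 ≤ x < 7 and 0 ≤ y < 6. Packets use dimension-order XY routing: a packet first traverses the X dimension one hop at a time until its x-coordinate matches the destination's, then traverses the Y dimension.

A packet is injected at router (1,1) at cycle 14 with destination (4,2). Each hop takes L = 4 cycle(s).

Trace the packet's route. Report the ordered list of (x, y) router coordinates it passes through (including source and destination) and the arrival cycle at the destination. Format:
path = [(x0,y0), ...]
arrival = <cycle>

hop 0: (1,1) @ cyc 14
hop 1: (2,1) @ cyc 18  [E]
hop 2: (3,1) @ cyc 22  [E]
hop 3: (4,1) @ cyc 26  [E]
hop 4: (4,2) @ cyc 30  [N]

path = [(1,1), (2,1), (3,1), (4,1), (4,2)]
arrival = 30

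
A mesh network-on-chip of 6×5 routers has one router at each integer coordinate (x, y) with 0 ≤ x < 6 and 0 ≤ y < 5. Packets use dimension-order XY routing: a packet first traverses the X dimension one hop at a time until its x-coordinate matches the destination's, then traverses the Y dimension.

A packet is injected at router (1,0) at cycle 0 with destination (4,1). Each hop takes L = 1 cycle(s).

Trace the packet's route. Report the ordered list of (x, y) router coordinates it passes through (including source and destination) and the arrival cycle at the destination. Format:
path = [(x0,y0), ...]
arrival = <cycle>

src (1,0)  cyc=0
E→(2,0)  cyc=1
E→(3,0)  cyc=2
E→(4,0)  cyc=3
N→(4,1)  cyc=4

path = [(1,0), (2,0), (3,0), (4,0), (4,1)]
arrival = 4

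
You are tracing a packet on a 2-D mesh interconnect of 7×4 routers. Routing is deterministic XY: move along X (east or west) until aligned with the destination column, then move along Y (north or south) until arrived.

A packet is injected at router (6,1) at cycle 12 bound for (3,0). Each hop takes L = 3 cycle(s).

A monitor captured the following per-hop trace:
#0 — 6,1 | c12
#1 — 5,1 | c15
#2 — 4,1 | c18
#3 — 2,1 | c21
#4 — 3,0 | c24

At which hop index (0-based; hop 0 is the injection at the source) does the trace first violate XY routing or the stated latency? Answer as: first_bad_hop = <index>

first_bad_hop = 3

hop 1: step (-1,+0), +3 cyc — ok
hop 2: step (-1,+0), +3 cyc — ok
hop 3: step (-2,+0), +3 cyc — BAD: non-unit step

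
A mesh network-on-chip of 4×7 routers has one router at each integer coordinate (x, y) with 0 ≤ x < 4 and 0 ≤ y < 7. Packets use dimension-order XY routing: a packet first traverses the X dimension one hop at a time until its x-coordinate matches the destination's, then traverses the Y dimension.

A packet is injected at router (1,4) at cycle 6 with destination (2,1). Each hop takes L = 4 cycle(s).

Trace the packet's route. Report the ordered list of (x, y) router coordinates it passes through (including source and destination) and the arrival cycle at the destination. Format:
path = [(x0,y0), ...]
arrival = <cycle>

path = [(1,4), (2,4), (2,3), (2,2), (2,1)]
arrival = 22

t=6: at (1,4)
t=10: at (2,4) after E
t=14: at (2,3) after S
t=18: at (2,2) after S
t=22: at (2,1) after S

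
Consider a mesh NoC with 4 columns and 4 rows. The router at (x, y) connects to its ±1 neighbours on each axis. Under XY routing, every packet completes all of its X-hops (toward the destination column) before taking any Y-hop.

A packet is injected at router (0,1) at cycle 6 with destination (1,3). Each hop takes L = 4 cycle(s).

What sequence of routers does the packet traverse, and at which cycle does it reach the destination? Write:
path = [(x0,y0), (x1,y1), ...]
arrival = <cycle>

t=6: at (0,1)
t=10: at (1,1) after E
t=14: at (1,2) after N
t=18: at (1,3) after N

path = [(0,1), (1,1), (1,2), (1,3)]
arrival = 18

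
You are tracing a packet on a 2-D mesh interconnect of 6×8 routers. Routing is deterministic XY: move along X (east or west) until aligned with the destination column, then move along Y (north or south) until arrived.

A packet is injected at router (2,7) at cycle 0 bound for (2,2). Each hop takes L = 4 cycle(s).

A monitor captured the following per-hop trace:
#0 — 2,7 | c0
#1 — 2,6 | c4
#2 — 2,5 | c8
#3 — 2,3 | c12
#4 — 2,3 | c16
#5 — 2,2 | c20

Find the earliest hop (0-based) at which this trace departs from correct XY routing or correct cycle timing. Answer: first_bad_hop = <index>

first_bad_hop = 3

[1] (+0,-1) / 4c ⇒ ok
[2] (+0,-1) / 4c ⇒ ok
[3] (+0,-2) / 4c ⇒ BAD: non-unit step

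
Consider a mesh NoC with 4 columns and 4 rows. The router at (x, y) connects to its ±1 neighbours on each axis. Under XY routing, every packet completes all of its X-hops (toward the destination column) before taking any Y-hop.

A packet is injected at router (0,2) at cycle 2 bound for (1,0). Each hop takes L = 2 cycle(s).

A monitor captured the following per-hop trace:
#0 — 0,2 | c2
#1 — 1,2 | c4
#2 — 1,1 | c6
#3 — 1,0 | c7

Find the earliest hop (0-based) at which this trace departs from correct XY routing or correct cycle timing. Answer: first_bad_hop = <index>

[1] (+1,+0) / 2c ⇒ ok
[2] (+0,-1) / 2c ⇒ ok
[3] (+0,-1) / 1c ⇒ BAD: Δcyc=1≠L

first_bad_hop = 3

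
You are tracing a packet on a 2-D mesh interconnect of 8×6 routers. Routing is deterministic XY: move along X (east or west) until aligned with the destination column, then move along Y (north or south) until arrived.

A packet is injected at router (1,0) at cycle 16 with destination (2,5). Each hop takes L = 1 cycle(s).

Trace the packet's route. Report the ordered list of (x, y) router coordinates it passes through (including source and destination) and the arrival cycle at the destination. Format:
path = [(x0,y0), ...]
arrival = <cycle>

path = [(1,0), (2,0), (2,1), (2,2), (2,3), (2,4), (2,5)]
arrival = 22

hop 0: (1,0) @ cyc 16
hop 1: (2,0) @ cyc 17  [E]
hop 2: (2,1) @ cyc 18  [N]
hop 3: (2,2) @ cyc 19  [N]
hop 4: (2,3) @ cyc 20  [N]
hop 5: (2,4) @ cyc 21  [N]
hop 6: (2,5) @ cyc 22  [N]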